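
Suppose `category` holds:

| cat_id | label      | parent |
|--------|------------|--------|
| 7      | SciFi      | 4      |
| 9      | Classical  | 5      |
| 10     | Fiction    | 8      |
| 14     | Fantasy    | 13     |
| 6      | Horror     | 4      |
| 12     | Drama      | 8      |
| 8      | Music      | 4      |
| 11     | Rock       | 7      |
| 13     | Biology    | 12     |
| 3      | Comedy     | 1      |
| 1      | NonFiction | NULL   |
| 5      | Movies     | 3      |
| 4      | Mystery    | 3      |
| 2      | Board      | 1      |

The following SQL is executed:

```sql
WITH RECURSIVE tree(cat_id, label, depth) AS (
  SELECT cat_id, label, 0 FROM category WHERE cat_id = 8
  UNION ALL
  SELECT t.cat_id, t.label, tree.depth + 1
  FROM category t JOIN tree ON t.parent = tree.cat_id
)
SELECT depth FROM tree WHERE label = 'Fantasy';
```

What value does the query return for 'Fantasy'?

3

Base: cat_id=8 (Music) at depth 0.
Iteration 1: rows with parent in {8} -> Fiction (id 10, depth 1), Drama (id 12, depth 1).
Iteration 2: rows with parent in {10,12} -> Biology (id 13, depth 2).
Iteration 3: rows with parent in {13} -> Fantasy (id 14, depth 3).
Iteration 4: no rows with parent in {14}; recursion stops.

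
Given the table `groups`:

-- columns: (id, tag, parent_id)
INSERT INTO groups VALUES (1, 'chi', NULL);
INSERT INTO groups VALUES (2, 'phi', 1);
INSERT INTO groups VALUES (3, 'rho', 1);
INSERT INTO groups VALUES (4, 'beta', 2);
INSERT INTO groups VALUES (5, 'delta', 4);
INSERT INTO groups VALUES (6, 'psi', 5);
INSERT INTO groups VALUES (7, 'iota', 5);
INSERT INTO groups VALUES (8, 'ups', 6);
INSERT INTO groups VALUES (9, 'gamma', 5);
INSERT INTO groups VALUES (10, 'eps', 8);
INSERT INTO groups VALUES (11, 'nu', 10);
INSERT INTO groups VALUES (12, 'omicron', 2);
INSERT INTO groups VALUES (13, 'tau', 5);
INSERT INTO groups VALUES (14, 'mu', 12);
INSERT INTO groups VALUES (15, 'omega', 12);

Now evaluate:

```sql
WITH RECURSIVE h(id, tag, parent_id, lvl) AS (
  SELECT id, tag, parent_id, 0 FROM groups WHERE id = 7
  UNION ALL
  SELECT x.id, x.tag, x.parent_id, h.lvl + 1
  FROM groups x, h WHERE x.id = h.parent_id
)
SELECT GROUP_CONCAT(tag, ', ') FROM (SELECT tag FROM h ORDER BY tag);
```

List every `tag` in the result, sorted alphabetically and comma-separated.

beta, chi, delta, iota, phi

Base: id=7 (iota), parent_id=5, lvl 0.
Iteration 1: join on id=5 -> delta (id 5, parent_id=4, lvl 1).
Iteration 2: join on id=4 -> beta (id 4, parent_id=2, lvl 2).
Iteration 3: join on id=2 -> phi (id 2, parent_id=1, lvl 3).
Iteration 4: join on id=1 -> chi (id 1, parent_id=NULL, lvl 4).
Iteration 5: parent_id is NULL; no match; recursion stops.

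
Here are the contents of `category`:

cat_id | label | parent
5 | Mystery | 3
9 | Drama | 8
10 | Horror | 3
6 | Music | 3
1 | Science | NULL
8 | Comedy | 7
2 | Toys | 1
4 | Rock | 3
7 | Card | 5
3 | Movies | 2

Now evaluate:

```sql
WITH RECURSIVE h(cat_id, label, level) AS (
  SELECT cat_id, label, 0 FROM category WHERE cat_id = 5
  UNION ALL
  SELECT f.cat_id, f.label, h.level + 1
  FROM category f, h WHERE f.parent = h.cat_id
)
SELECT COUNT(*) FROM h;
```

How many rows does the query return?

Base: cat_id=5 (Mystery) at level 0.
Iteration 1: rows with parent in {5} -> Card (id 7, level 1).
Iteration 2: rows with parent in {7} -> Comedy (id 8, level 2).
Iteration 3: rows with parent in {8} -> Drama (id 9, level 3).
Iteration 4: no rows with parent in {9}; recursion stops.
Total rows emitted: 4.

4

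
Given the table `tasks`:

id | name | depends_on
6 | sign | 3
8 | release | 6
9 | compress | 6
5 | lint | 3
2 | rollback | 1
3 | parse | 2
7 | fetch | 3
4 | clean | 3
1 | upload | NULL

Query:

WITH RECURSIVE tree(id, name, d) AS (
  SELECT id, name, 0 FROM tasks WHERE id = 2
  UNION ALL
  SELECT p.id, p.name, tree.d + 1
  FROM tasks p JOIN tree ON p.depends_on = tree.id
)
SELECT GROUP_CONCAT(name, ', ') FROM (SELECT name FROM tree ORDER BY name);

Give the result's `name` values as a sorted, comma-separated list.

Base: id=2 (rollback) at d 0.
Iteration 1: rows with depends_on in {2} -> parse (id 3, d 1).
Iteration 2: rows with depends_on in {3} -> clean (id 4, d 2), lint (id 5, d 2), sign (id 6, d 2), fetch (id 7, d 2).
Iteration 3: rows with depends_on in {4,5,6,7} -> release (id 8, d 3), compress (id 9, d 3).
Iteration 4: no rows with depends_on in {8,9}; recursion stops.

clean, compress, fetch, lint, parse, release, rollback, sign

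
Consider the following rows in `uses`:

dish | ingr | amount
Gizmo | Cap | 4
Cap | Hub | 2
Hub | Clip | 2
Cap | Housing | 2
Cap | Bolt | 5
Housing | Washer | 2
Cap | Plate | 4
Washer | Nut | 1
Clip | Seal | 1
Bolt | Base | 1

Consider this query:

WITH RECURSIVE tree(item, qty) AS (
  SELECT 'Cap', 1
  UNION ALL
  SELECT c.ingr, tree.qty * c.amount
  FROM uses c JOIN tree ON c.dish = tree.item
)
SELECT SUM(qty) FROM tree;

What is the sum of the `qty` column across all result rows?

35

Base: (Cap, qty=1).
Iteration 1: components of {Cap} -> Bolt = 1*5 = 5, Housing = 1*2 = 2, Hub = 1*2 = 2, Plate = 1*4 = 4.
Iteration 2: components of {Bolt,Housing,Hub,Plate} -> Base = 5*1 = 5, Clip = 2*2 = 4, Washer = 2*2 = 4.
Iteration 3: components of {Base,Clip,Washer} -> Nut = 4*1 = 4, Seal = 4*1 = 4.
Iteration 4: no further components; recursion stops.
SUM(qty) = 1 + 2 + 2 + 5 + 4 + 4 + 4 + 5 + 4 + 4 = 35.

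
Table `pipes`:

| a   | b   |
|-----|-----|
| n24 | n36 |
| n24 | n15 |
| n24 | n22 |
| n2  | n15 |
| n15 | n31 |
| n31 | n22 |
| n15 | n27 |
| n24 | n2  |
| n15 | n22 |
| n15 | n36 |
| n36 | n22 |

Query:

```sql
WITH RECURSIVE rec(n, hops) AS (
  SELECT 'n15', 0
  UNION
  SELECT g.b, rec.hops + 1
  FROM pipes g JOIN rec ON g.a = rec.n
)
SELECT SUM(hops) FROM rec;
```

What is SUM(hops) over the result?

Base: (n15, hops=0).
Iteration 1: edges from {n15} -> (n22, hops=1), (n27, hops=1), (n31, hops=1), (n36, hops=1).
Iteration 2: edges from {n22,n27,n31,n36} -> (n22, hops=2). [UNION drops 1 duplicate row(s)]
Iteration 3: no outgoing edges from {n22}; recursion stops.
SUM(hops) = 0 + 1 + 1 + 1 + 1 + 2 = 6.

6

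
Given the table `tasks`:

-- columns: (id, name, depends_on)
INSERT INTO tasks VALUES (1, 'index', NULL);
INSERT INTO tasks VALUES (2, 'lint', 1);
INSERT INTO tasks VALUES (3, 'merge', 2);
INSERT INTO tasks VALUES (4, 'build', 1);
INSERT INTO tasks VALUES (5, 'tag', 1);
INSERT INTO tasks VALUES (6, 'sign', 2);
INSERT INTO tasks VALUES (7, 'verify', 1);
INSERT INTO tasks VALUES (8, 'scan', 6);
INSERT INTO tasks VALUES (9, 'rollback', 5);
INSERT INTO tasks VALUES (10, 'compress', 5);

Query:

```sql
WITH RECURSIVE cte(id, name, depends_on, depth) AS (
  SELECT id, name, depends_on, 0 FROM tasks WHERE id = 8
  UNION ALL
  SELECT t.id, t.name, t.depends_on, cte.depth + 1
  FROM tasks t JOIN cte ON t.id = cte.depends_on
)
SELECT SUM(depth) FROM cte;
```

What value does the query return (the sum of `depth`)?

Base: id=8 (scan), depends_on=6, depth 0.
Iteration 1: join on id=6 -> sign (id 6, depends_on=2, depth 1).
Iteration 2: join on id=2 -> lint (id 2, depends_on=1, depth 2).
Iteration 3: join on id=1 -> index (id 1, depends_on=NULL, depth 3).
Iteration 4: depends_on is NULL; no match; recursion stops.
SUM(depth) = 0 + 1 + 2 + 3 = 6.

6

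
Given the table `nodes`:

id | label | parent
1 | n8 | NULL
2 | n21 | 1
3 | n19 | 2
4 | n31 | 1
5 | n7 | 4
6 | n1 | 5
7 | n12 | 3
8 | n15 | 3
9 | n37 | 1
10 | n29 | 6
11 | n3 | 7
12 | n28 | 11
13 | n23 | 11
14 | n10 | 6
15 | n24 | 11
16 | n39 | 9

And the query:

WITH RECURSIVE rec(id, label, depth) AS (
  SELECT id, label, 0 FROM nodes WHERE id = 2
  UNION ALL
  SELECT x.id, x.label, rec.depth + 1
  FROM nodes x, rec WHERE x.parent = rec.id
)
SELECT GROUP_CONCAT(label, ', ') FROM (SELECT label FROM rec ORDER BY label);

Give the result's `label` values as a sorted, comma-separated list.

Base: id=2 (n21) at depth 0.
Iteration 1: rows with parent in {2} -> n19 (id 3, depth 1).
Iteration 2: rows with parent in {3} -> n12 (id 7, depth 2), n15 (id 8, depth 2).
Iteration 3: rows with parent in {7,8} -> n3 (id 11, depth 3).
Iteration 4: rows with parent in {11} -> n28 (id 12, depth 4), n23 (id 13, depth 4), n24 (id 15, depth 4).
Iteration 5: no rows with parent in {12,13,15}; recursion stops.

n12, n15, n19, n21, n23, n24, n28, n3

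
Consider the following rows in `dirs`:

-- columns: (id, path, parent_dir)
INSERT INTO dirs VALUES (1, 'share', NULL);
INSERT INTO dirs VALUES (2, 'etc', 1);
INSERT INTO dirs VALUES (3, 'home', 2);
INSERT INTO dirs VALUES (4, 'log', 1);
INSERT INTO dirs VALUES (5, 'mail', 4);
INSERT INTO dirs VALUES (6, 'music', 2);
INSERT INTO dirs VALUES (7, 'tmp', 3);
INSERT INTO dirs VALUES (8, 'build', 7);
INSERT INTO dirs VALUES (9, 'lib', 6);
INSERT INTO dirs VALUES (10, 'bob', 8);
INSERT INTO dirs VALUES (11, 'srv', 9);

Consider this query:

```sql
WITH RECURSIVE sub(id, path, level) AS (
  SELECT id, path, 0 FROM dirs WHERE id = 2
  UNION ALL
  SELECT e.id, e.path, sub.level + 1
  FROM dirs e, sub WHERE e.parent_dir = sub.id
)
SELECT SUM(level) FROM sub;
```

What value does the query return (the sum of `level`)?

Base: id=2 (etc) at level 0.
Iteration 1: rows with parent_dir in {2} -> home (id 3, level 1), music (id 6, level 1).
Iteration 2: rows with parent_dir in {3,6} -> tmp (id 7, level 2), lib (id 9, level 2).
Iteration 3: rows with parent_dir in {7,9} -> build (id 8, level 3), srv (id 11, level 3).
Iteration 4: rows with parent_dir in {8,11} -> bob (id 10, level 4).
Iteration 5: no rows with parent_dir in {10}; recursion stops.
SUM(level) = 0 + 1 + 1 + 2 + 2 + 3 + 3 + 4 = 16.

16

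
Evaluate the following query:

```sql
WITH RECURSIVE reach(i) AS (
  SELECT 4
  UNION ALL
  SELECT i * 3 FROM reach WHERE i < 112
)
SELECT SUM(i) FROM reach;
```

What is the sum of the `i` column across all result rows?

Base: i=4.
Iteration 1: 4 < 112 holds -> i = 4 * 3 = 12.
Iteration 2: 12 < 112 holds -> i = 12 * 3 = 36.
Iteration 3: 36 < 112 holds -> i = 36 * 3 = 108.
Iteration 4: 108 < 112 holds -> i = 108 * 3 = 324.
Iteration 5: 324 < 112 fails; recursion stops.
SUM(i) = 4 + 12 + 36 + 108 + 324 = 484.

484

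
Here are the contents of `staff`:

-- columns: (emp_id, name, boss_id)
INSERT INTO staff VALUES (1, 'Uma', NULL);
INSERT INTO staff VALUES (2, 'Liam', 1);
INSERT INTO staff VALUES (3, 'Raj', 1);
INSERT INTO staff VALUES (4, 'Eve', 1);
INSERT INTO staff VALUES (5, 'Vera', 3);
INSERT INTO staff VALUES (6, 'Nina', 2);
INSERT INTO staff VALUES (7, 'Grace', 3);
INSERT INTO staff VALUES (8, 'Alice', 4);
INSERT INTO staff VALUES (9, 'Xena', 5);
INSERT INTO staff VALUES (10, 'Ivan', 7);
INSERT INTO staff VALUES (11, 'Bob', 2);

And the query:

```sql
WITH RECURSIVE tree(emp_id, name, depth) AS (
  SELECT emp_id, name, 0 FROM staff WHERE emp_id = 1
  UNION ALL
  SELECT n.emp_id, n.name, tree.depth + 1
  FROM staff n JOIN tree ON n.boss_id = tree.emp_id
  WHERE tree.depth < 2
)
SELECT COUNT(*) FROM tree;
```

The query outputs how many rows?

Base: emp_id=1 (Uma) at depth 0.
Iteration 1: rows with boss_id in {1} -> Liam (id 2, depth 1), Raj (id 3, depth 1), Eve (id 4, depth 1).
Iteration 2: rows with boss_id in {2,3,4} -> Vera (id 5, depth 2), Nina (id 6, depth 2), Grace (id 7, depth 2), Alice (id 8, depth 2), Bob (id 11, depth 2).
Iteration 3: depth < 2 fails for all current rows; recursion stops.
Total rows emitted: 9.

9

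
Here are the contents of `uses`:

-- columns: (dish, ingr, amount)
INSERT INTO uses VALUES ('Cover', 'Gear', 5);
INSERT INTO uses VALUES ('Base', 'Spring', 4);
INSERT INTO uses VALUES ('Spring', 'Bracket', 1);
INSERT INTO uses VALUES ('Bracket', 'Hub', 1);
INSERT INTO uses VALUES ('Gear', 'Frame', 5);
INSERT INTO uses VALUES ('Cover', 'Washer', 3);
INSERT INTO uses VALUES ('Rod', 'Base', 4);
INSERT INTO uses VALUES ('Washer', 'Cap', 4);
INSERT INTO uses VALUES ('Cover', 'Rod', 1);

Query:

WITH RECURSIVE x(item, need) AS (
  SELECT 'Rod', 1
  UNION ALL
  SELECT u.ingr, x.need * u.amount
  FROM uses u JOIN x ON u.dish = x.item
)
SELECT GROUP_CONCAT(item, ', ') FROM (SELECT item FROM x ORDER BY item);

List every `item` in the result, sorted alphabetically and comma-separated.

Base, Bracket, Hub, Rod, Spring

Base: (Rod, need=1).
Iteration 1: components of {Rod} -> Base = 1*4 = 4.
Iteration 2: components of {Base} -> Spring = 4*4 = 16.
Iteration 3: components of {Spring} -> Bracket = 16*1 = 16.
Iteration 4: components of {Bracket} -> Hub = 16*1 = 16.
Iteration 5: no further components; recursion stops.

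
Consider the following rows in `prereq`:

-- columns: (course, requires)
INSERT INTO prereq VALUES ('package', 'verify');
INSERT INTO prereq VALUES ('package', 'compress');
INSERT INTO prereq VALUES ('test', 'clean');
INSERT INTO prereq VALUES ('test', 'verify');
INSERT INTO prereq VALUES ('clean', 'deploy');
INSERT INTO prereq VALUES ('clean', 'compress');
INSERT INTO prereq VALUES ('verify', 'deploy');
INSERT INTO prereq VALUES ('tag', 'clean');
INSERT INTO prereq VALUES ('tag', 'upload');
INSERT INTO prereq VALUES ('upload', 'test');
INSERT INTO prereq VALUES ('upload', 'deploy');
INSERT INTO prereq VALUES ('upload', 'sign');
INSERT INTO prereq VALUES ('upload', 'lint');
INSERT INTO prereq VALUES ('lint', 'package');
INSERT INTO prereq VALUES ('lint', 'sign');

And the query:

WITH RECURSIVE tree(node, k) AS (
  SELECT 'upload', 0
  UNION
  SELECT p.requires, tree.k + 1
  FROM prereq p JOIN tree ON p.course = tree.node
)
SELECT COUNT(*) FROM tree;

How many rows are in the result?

13

Base: (upload, k=0).
Iteration 1: edges from {upload} -> (deploy, k=1), (lint, k=1), (sign, k=1), (test, k=1).
Iteration 2: edges from {deploy,lint,sign,test} -> (clean, k=2), (package, k=2), (sign, k=2), (verify, k=2).
Iteration 3: edges from {clean,package,sign,verify} -> (compress, k=3), (deploy, k=3), (verify, k=3). [UNION drops 2 duplicate row(s)]
Iteration 4: edges from {compress,deploy,verify} -> (deploy, k=4).
Iteration 5: no outgoing edges from {deploy}; recursion stops.
Total rows emitted: 13.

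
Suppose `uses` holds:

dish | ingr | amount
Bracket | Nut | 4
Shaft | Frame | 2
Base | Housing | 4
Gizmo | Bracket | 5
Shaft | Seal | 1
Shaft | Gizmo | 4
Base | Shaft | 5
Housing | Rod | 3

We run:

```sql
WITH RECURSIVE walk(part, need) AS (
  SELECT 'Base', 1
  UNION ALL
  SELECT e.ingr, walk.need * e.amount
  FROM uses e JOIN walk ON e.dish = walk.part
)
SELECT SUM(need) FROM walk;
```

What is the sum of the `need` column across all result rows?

557

Base: (Base, need=1).
Iteration 1: components of {Base} -> Housing = 1*4 = 4, Shaft = 1*5 = 5.
Iteration 2: components of {Housing,Shaft} -> Frame = 5*2 = 10, Gizmo = 5*4 = 20, Rod = 4*3 = 12, Seal = 5*1 = 5.
Iteration 3: components of {Frame,Gizmo,Rod,Seal} -> Bracket = 20*5 = 100.
Iteration 4: components of {Bracket} -> Nut = 100*4 = 400.
Iteration 5: no further components; recursion stops.
SUM(need) = 1 + 5 + 4 + 20 + 5 + 10 + 12 + 100 + 400 = 557.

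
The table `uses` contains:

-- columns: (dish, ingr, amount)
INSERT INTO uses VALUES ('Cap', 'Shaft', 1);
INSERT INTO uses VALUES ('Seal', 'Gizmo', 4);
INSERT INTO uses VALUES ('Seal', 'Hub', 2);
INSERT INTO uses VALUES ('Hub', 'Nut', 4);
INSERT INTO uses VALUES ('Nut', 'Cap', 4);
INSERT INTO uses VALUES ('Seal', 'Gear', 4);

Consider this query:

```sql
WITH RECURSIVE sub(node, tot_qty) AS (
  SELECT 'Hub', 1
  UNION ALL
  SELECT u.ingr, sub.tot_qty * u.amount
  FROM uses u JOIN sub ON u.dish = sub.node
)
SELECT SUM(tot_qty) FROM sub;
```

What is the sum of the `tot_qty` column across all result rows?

37

Base: (Hub, tot_qty=1).
Iteration 1: components of {Hub} -> Nut = 1*4 = 4.
Iteration 2: components of {Nut} -> Cap = 4*4 = 16.
Iteration 3: components of {Cap} -> Shaft = 16*1 = 16.
Iteration 4: no further components; recursion stops.
SUM(tot_qty) = 1 + 4 + 16 + 16 = 37.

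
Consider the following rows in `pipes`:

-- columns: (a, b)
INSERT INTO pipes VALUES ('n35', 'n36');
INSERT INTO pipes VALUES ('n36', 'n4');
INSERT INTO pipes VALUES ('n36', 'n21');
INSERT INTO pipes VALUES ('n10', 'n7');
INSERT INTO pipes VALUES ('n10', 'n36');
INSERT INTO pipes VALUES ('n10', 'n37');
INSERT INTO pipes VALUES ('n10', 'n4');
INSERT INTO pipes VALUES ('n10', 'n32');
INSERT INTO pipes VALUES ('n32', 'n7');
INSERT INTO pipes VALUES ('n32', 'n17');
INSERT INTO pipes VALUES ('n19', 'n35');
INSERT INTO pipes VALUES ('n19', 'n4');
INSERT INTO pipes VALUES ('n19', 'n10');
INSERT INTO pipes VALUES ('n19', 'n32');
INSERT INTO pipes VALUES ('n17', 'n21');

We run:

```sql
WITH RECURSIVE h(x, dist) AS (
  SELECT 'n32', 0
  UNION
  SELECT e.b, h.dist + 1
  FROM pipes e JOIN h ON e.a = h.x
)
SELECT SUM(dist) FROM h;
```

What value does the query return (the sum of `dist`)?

Base: (n32, dist=0).
Iteration 1: edges from {n32} -> (n17, dist=1), (n7, dist=1).
Iteration 2: edges from {n17,n7} -> (n21, dist=2).
Iteration 3: no outgoing edges from {n21}; recursion stops.
SUM(dist) = 0 + 1 + 1 + 2 = 4.

4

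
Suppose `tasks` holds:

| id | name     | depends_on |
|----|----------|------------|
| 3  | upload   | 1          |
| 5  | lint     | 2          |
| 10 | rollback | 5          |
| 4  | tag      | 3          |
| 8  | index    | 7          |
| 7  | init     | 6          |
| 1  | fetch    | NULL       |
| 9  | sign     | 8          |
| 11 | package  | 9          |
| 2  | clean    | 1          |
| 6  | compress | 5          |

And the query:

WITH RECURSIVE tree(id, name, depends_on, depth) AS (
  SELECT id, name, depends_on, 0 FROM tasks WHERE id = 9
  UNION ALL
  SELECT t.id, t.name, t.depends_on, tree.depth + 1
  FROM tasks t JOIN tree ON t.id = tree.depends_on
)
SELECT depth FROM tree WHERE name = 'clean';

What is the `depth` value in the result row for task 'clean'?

Base: id=9 (sign), depends_on=8, depth 0.
Iteration 1: join on id=8 -> index (id 8, depends_on=7, depth 1).
Iteration 2: join on id=7 -> init (id 7, depends_on=6, depth 2).
Iteration 3: join on id=6 -> compress (id 6, depends_on=5, depth 3).
Iteration 4: join on id=5 -> lint (id 5, depends_on=2, depth 4).
Iteration 5: join on id=2 -> clean (id 2, depends_on=1, depth 5).
Iteration 6: join on id=1 -> fetch (id 1, depends_on=NULL, depth 6).
Iteration 7: depends_on is NULL; no match; recursion stops.

5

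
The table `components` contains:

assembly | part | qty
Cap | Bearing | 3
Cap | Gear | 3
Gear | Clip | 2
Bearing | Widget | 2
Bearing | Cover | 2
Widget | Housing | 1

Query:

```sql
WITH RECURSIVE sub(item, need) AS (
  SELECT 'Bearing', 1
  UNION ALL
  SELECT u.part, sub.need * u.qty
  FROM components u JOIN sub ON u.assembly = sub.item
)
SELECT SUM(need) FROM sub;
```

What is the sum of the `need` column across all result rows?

7

Base: (Bearing, need=1).
Iteration 1: components of {Bearing} -> Cover = 1*2 = 2, Widget = 1*2 = 2.
Iteration 2: components of {Cover,Widget} -> Housing = 2*1 = 2.
Iteration 3: no further components; recursion stops.
SUM(need) = 1 + 2 + 2 + 2 = 7.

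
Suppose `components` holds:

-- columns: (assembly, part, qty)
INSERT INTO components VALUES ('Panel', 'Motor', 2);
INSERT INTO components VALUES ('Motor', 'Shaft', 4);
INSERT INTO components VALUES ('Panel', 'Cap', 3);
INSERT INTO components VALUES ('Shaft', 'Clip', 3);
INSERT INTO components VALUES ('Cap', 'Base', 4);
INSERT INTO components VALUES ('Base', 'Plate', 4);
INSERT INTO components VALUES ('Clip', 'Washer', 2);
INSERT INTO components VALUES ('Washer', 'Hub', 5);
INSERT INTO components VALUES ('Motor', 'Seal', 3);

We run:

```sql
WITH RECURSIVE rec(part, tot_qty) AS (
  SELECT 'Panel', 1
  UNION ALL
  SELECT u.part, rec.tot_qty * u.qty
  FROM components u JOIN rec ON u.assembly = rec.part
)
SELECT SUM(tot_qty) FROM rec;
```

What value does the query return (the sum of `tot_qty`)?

392

Base: (Panel, tot_qty=1).
Iteration 1: components of {Panel} -> Cap = 1*3 = 3, Motor = 1*2 = 2.
Iteration 2: components of {Cap,Motor} -> Base = 3*4 = 12, Seal = 2*3 = 6, Shaft = 2*4 = 8.
Iteration 3: components of {Base,Seal,Shaft} -> Clip = 8*3 = 24, Plate = 12*4 = 48.
Iteration 4: components of {Clip,Plate} -> Washer = 24*2 = 48.
Iteration 5: components of {Washer} -> Hub = 48*5 = 240.
Iteration 6: no further components; recursion stops.
SUM(tot_qty) = 1 + 2 + 3 + 8 + 6 + 12 + 24 + 48 + 48 + 240 = 392.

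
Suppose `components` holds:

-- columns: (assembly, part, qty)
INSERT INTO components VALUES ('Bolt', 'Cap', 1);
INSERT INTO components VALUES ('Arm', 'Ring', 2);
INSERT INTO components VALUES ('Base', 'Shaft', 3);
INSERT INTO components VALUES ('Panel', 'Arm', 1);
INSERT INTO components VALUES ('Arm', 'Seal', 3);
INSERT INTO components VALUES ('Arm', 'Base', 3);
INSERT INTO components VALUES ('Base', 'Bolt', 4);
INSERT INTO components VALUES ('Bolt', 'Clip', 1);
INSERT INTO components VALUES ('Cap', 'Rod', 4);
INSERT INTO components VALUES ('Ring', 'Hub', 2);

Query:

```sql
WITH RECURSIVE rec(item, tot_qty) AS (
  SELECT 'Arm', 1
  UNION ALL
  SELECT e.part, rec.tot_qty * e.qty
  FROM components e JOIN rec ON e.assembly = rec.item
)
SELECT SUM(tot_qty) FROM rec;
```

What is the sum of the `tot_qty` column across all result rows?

Base: (Arm, tot_qty=1).
Iteration 1: components of {Arm} -> Base = 1*3 = 3, Ring = 1*2 = 2, Seal = 1*3 = 3.
Iteration 2: components of {Base,Ring,Seal} -> Bolt = 3*4 = 12, Hub = 2*2 = 4, Shaft = 3*3 = 9.
Iteration 3: components of {Bolt,Hub,Shaft} -> Cap = 12*1 = 12, Clip = 12*1 = 12.
Iteration 4: components of {Cap,Clip} -> Rod = 12*4 = 48.
Iteration 5: no further components; recursion stops.
SUM(tot_qty) = 1 + 3 + 3 + 2 + 9 + 12 + 4 + 12 + 12 + 48 = 106.

106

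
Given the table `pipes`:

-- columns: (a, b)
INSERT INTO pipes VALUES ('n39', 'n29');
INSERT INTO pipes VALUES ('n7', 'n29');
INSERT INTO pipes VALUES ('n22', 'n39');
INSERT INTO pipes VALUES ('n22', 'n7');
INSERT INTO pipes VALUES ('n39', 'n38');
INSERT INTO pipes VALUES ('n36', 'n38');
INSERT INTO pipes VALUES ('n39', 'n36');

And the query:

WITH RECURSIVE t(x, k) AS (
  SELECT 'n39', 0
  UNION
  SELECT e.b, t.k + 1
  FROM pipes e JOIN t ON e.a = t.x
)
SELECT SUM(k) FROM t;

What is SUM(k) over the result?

Base: (n39, k=0).
Iteration 1: edges from {n39} -> (n29, k=1), (n36, k=1), (n38, k=1).
Iteration 2: edges from {n29,n36,n38} -> (n38, k=2).
Iteration 3: no outgoing edges from {n38}; recursion stops.
SUM(k) = 0 + 1 + 1 + 1 + 2 = 5.

5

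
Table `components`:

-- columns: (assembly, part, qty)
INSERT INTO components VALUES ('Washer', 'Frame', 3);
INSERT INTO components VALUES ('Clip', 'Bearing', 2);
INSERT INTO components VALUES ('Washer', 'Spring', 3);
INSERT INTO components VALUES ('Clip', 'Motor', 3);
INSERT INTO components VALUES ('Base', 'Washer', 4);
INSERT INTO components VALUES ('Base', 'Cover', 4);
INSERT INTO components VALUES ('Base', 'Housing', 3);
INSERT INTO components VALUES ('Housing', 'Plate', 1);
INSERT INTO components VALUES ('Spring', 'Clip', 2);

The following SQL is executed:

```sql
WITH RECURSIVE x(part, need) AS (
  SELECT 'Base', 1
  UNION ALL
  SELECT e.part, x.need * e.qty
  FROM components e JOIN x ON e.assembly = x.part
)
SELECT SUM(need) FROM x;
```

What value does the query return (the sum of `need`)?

183

Base: (Base, need=1).
Iteration 1: components of {Base} -> Cover = 1*4 = 4, Housing = 1*3 = 3, Washer = 1*4 = 4.
Iteration 2: components of {Cover,Housing,Washer} -> Frame = 4*3 = 12, Plate = 3*1 = 3, Spring = 4*3 = 12.
Iteration 3: components of {Frame,Plate,Spring} -> Clip = 12*2 = 24.
Iteration 4: components of {Clip} -> Bearing = 24*2 = 48, Motor = 24*3 = 72.
Iteration 5: no further components; recursion stops.
SUM(need) = 1 + 4 + 3 + 4 + 12 + 12 + 3 + 24 + 72 + 48 = 183.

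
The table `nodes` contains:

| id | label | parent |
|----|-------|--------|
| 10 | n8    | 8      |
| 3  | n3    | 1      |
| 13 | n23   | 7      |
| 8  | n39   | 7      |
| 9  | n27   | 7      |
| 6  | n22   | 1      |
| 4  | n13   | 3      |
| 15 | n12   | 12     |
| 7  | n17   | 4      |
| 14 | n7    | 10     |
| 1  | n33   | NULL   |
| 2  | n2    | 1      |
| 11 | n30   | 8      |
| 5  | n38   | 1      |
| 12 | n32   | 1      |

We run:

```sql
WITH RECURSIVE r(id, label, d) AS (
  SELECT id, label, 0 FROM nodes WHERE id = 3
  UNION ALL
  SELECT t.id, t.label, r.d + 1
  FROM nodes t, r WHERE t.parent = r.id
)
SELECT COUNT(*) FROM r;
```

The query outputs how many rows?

Base: id=3 (n3) at d 0.
Iteration 1: rows with parent in {3} -> n13 (id 4, d 1).
Iteration 2: rows with parent in {4} -> n17 (id 7, d 2).
Iteration 3: rows with parent in {7} -> n39 (id 8, d 3), n27 (id 9, d 3), n23 (id 13, d 3).
Iteration 4: rows with parent in {8,9,13} -> n8 (id 10, d 4), n30 (id 11, d 4).
Iteration 5: rows with parent in {10,11} -> n7 (id 14, d 5).
Iteration 6: no rows with parent in {14}; recursion stops.
Total rows emitted: 9.

9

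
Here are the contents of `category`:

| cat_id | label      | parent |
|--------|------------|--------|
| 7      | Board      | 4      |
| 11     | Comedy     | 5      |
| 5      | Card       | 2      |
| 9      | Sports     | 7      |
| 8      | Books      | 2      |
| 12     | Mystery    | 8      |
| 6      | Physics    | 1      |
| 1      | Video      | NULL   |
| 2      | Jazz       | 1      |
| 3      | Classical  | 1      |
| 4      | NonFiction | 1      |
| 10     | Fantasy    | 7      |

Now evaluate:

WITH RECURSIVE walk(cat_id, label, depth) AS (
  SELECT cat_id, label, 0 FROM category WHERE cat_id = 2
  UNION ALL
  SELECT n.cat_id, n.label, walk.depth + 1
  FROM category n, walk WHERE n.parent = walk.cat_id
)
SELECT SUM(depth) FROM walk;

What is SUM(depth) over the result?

6

Base: cat_id=2 (Jazz) at depth 0.
Iteration 1: rows with parent in {2} -> Card (id 5, depth 1), Books (id 8, depth 1).
Iteration 2: rows with parent in {5,8} -> Comedy (id 11, depth 2), Mystery (id 12, depth 2).
Iteration 3: no rows with parent in {11,12}; recursion stops.
SUM(depth) = 0 + 1 + 1 + 2 + 2 = 6.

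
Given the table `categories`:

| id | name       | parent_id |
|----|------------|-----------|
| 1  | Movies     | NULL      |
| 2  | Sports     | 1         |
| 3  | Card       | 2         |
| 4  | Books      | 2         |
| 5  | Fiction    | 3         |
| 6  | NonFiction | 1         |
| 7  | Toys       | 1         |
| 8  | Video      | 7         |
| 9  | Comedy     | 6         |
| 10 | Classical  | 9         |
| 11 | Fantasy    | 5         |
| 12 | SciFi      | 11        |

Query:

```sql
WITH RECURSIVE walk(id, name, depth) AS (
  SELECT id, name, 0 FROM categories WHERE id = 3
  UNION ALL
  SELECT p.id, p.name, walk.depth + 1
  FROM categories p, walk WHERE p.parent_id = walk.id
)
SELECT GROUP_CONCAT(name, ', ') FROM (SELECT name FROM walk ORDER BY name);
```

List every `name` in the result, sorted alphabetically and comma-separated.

Card, Fantasy, Fiction, SciFi

Base: id=3 (Card) at depth 0.
Iteration 1: rows with parent_id in {3} -> Fiction (id 5, depth 1).
Iteration 2: rows with parent_id in {5} -> Fantasy (id 11, depth 2).
Iteration 3: rows with parent_id in {11} -> SciFi (id 12, depth 3).
Iteration 4: no rows with parent_id in {12}; recursion stops.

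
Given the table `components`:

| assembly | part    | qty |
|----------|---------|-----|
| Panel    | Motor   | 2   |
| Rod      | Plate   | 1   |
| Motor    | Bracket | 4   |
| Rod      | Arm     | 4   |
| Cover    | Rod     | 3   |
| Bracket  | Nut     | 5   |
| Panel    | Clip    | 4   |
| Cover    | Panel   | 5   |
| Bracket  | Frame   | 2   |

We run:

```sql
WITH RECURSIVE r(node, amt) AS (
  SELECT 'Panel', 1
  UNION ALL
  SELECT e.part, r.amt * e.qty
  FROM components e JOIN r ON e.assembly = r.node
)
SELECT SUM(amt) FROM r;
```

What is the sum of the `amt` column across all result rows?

71

Base: (Panel, amt=1).
Iteration 1: components of {Panel} -> Clip = 1*4 = 4, Motor = 1*2 = 2.
Iteration 2: components of {Clip,Motor} -> Bracket = 2*4 = 8.
Iteration 3: components of {Bracket} -> Frame = 8*2 = 16, Nut = 8*5 = 40.
Iteration 4: no further components; recursion stops.
SUM(amt) = 1 + 2 + 4 + 8 + 40 + 16 = 71.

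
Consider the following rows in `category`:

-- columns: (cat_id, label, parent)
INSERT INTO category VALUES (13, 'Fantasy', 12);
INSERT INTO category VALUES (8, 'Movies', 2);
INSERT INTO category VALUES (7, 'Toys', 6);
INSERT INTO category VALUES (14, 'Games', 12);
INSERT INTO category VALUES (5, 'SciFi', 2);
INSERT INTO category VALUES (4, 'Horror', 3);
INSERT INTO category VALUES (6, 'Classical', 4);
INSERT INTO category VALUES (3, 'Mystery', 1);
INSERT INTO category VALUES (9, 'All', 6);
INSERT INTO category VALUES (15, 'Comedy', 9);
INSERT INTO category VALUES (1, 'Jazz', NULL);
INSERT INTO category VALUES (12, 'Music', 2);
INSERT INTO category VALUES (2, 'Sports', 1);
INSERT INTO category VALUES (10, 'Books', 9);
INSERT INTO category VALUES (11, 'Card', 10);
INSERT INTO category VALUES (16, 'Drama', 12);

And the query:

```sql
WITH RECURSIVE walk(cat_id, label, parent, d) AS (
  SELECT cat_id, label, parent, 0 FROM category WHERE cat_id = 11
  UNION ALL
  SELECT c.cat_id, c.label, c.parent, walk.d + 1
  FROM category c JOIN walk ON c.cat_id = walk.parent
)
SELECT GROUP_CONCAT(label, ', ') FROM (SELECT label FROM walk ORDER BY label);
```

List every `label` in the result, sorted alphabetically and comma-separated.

Base: cat_id=11 (Card), parent=10, d 0.
Iteration 1: join on cat_id=10 -> Books (id 10, parent=9, d 1).
Iteration 2: join on cat_id=9 -> All (id 9, parent=6, d 2).
Iteration 3: join on cat_id=6 -> Classical (id 6, parent=4, d 3).
Iteration 4: join on cat_id=4 -> Horror (id 4, parent=3, d 4).
Iteration 5: join on cat_id=3 -> Mystery (id 3, parent=1, d 5).
Iteration 6: join on cat_id=1 -> Jazz (id 1, parent=NULL, d 6).
Iteration 7: parent is NULL; no match; recursion stops.

All, Books, Card, Classical, Horror, Jazz, Mystery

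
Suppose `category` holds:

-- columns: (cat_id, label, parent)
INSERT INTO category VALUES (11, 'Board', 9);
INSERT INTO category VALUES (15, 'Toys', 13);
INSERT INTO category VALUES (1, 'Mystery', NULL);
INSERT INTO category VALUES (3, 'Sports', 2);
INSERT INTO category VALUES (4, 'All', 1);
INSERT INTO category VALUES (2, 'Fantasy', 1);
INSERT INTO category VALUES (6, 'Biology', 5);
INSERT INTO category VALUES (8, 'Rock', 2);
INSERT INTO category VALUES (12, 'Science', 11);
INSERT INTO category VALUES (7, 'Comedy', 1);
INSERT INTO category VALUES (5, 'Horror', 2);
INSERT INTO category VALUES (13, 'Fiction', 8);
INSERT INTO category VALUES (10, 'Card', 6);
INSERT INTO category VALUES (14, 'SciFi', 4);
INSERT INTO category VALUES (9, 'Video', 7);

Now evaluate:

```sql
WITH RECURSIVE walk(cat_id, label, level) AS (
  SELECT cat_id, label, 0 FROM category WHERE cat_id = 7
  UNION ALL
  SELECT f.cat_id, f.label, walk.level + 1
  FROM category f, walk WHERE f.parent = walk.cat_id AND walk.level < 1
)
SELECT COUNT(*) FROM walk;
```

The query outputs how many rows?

2

Base: cat_id=7 (Comedy) at level 0.
Iteration 1: rows with parent in {7} -> Video (id 9, level 1).
Iteration 2: level < 1 fails for all current rows; recursion stops.
Total rows emitted: 2.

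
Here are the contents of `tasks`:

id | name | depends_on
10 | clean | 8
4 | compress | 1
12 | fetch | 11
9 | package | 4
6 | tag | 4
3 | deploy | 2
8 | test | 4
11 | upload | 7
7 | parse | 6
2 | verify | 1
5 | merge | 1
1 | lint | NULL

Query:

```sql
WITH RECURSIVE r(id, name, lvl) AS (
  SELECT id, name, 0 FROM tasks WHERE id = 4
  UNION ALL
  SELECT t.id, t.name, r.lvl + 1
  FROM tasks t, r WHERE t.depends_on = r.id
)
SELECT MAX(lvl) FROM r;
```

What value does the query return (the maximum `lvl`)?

Base: id=4 (compress) at lvl 0.
Iteration 1: rows with depends_on in {4} -> tag (id 6, lvl 1), test (id 8, lvl 1), package (id 9, lvl 1).
Iteration 2: rows with depends_on in {6,8,9} -> parse (id 7, lvl 2), clean (id 10, lvl 2).
Iteration 3: rows with depends_on in {7,10} -> upload (id 11, lvl 3).
Iteration 4: rows with depends_on in {11} -> fetch (id 12, lvl 4).
Iteration 5: no rows with depends_on in {12}; recursion stops.
lvl values: 0, 1, 1, 1, 2, 2, 3, 4; the maximum is 4.

4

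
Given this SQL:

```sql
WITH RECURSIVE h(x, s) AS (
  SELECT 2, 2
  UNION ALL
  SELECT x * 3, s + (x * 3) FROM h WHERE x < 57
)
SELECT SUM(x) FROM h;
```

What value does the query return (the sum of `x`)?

Base: x=2, s=2.
Iteration 1: 2 < 57 holds -> x = 2 * 3 = 6, s = 2 + 6 = 8.
Iteration 2: 6 < 57 holds -> x = 6 * 3 = 18, s = 8 + 18 = 26.
Iteration 3: 18 < 57 holds -> x = 18 * 3 = 54, s = 26 + 54 = 80.
Iteration 4: 54 < 57 holds -> x = 54 * 3 = 162, s = 80 + 162 = 242.
Iteration 5: 162 < 57 fails; recursion stops.
SUM(x) = 2 + 6 + 18 + 54 + 162 = 242.

242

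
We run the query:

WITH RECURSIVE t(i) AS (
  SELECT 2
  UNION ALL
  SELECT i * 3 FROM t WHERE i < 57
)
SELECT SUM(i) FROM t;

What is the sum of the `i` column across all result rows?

242

Base: i=2.
Iteration 1: 2 < 57 holds -> i = 2 * 3 = 6.
Iteration 2: 6 < 57 holds -> i = 6 * 3 = 18.
Iteration 3: 18 < 57 holds -> i = 18 * 3 = 54.
Iteration 4: 54 < 57 holds -> i = 54 * 3 = 162.
Iteration 5: 162 < 57 fails; recursion stops.
SUM(i) = 2 + 6 + 18 + 54 + 162 = 242.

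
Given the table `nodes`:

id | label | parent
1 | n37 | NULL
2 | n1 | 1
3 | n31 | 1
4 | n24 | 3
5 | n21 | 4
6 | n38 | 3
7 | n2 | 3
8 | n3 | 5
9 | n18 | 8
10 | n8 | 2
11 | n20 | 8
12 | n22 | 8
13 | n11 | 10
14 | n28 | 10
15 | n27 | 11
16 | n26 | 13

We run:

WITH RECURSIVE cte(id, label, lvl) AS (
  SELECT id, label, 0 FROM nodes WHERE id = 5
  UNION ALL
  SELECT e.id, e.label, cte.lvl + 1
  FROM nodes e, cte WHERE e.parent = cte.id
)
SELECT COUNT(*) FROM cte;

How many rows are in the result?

6

Base: id=5 (n21) at lvl 0.
Iteration 1: rows with parent in {5} -> n3 (id 8, lvl 1).
Iteration 2: rows with parent in {8} -> n18 (id 9, lvl 2), n20 (id 11, lvl 2), n22 (id 12, lvl 2).
Iteration 3: rows with parent in {9,11,12} -> n27 (id 15, lvl 3).
Iteration 4: no rows with parent in {15}; recursion stops.
Total rows emitted: 6.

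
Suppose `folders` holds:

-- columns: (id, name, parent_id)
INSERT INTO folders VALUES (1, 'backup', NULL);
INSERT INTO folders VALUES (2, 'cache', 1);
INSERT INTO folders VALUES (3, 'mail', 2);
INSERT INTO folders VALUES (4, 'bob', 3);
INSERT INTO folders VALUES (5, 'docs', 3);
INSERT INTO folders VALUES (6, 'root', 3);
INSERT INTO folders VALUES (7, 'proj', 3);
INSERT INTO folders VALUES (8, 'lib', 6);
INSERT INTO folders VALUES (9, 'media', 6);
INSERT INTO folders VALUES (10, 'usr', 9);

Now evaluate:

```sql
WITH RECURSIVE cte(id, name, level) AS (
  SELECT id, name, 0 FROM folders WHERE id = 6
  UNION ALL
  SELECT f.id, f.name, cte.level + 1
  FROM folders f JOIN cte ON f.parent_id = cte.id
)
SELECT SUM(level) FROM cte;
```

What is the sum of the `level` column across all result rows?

Base: id=6 (root) at level 0.
Iteration 1: rows with parent_id in {6} -> lib (id 8, level 1), media (id 9, level 1).
Iteration 2: rows with parent_id in {8,9} -> usr (id 10, level 2).
Iteration 3: no rows with parent_id in {10}; recursion stops.
SUM(level) = 0 + 1 + 1 + 2 = 4.

4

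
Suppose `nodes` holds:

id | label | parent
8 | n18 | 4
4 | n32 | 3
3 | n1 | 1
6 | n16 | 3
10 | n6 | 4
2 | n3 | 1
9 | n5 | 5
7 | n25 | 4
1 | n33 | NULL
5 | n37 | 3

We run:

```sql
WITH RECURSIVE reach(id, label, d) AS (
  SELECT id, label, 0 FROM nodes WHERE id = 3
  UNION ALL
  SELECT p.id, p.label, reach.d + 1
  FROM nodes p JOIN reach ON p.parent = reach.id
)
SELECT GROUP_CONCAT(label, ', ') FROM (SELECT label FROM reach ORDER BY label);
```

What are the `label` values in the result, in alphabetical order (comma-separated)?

Base: id=3 (n1) at d 0.
Iteration 1: rows with parent in {3} -> n32 (id 4, d 1), n37 (id 5, d 1), n16 (id 6, d 1).
Iteration 2: rows with parent in {4,5,6} -> n25 (id 7, d 2), n18 (id 8, d 2), n5 (id 9, d 2), n6 (id 10, d 2).
Iteration 3: no rows with parent in {7,8,9,10}; recursion stops.

n1, n16, n18, n25, n32, n37, n5, n6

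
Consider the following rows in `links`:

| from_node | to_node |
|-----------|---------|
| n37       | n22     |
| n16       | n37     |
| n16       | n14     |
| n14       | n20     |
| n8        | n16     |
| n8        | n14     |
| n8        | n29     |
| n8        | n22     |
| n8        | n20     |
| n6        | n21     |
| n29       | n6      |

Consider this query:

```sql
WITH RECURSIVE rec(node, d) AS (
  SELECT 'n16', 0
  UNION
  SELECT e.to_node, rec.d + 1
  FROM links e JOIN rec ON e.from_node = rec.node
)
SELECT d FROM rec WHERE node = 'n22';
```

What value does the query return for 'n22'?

Base: (n16, d=0).
Iteration 1: edges from {n16} -> (n14, d=1), (n37, d=1).
Iteration 2: edges from {n14,n37} -> (n20, d=2), (n22, d=2).
Iteration 3: no outgoing edges from {n20,n22}; recursion stops.

2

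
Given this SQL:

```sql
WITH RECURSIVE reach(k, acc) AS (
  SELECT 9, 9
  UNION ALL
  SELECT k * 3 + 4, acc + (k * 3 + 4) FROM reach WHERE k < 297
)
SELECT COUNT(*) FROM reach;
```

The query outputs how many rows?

Base: k=9, acc=9.
Iteration 1: 9 < 297 holds -> k = 9 * 3 + 4 = 31, acc = 9 + 31 = 40.
Iteration 2: 31 < 297 holds -> k = 31 * 3 + 4 = 97, acc = 40 + 97 = 137.
Iteration 3: 97 < 297 holds -> k = 97 * 3 + 4 = 295, acc = 137 + 295 = 432.
Iteration 4: 295 < 297 holds -> k = 295 * 3 + 4 = 889, acc = 432 + 889 = 1321.
Iteration 5: 889 < 297 fails; recursion stops.
Total rows emitted: 5.

5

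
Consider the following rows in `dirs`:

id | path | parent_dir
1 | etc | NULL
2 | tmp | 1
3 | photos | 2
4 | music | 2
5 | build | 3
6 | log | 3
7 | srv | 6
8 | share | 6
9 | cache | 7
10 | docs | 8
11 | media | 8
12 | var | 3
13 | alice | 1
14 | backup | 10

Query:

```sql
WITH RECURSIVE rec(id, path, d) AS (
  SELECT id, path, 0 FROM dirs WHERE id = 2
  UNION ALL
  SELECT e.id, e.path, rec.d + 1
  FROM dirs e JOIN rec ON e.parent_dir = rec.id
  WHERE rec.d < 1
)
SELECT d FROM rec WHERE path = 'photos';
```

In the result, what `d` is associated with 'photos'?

Base: id=2 (tmp) at d 0.
Iteration 1: rows with parent_dir in {2} -> photos (id 3, d 1), music (id 4, d 1).
Iteration 2: d < 1 fails for all current rows; recursion stops.

1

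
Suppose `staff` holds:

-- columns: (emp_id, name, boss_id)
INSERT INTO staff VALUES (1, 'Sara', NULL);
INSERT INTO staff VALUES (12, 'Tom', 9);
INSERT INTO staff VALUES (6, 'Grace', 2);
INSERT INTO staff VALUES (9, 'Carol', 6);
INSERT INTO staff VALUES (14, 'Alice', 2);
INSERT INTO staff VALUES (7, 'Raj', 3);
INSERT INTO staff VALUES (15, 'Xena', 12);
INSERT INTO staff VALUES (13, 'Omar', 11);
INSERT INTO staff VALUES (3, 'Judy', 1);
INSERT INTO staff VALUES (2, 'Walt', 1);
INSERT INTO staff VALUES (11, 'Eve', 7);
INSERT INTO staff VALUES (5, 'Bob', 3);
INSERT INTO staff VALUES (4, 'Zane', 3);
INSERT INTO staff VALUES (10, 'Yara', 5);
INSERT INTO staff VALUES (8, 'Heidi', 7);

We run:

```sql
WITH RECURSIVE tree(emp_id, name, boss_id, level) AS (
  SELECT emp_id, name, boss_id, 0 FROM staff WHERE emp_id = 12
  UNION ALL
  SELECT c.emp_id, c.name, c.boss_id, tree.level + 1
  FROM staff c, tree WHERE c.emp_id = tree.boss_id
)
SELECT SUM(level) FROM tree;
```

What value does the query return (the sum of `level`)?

10

Base: emp_id=12 (Tom), boss_id=9, level 0.
Iteration 1: join on emp_id=9 -> Carol (id 9, boss_id=6, level 1).
Iteration 2: join on emp_id=6 -> Grace (id 6, boss_id=2, level 2).
Iteration 3: join on emp_id=2 -> Walt (id 2, boss_id=1, level 3).
Iteration 4: join on emp_id=1 -> Sara (id 1, boss_id=NULL, level 4).
Iteration 5: boss_id is NULL; no match; recursion stops.
SUM(level) = 0 + 1 + 2 + 3 + 4 = 10.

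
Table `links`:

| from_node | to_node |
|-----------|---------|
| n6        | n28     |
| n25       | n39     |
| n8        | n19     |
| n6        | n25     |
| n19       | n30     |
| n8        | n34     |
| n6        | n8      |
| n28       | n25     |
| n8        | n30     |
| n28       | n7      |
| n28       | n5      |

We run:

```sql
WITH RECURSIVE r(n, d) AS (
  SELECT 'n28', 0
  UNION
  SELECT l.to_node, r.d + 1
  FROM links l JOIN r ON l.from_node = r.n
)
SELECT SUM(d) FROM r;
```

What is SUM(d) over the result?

Base: (n28, d=0).
Iteration 1: edges from {n28} -> (n25, d=1), (n5, d=1), (n7, d=1).
Iteration 2: edges from {n25,n5,n7} -> (n39, d=2).
Iteration 3: no outgoing edges from {n39}; recursion stops.
SUM(d) = 0 + 1 + 1 + 1 + 2 = 5.

5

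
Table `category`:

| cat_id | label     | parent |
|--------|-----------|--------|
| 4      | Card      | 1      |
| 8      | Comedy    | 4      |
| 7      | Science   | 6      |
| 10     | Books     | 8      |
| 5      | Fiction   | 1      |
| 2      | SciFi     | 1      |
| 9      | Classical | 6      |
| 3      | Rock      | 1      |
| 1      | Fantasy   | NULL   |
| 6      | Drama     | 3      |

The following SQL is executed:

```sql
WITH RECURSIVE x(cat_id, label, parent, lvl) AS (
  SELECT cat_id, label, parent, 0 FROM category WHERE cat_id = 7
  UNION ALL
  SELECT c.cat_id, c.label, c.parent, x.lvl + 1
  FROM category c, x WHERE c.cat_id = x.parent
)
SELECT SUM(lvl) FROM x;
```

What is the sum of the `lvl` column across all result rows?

6

Base: cat_id=7 (Science), parent=6, lvl 0.
Iteration 1: join on cat_id=6 -> Drama (id 6, parent=3, lvl 1).
Iteration 2: join on cat_id=3 -> Rock (id 3, parent=1, lvl 2).
Iteration 3: join on cat_id=1 -> Fantasy (id 1, parent=NULL, lvl 3).
Iteration 4: parent is NULL; no match; recursion stops.
SUM(lvl) = 0 + 1 + 2 + 3 = 6.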